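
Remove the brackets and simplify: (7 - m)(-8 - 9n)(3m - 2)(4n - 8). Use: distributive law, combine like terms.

(7 - m)(-8 - 9n)(3m - 2)(4n - 8)
= (-56 - 63n + 8m + 9mn)(3m - 2)(4n - 8)    [distributive law]
= (-168m + 112 - 189mn + 126n + 24m² - 16m + 27m²n - 18mn)(4n - 8)    [distributive law]
= (-184m + 112 - 207mn + 126n + 24m² + 27m²n)(4n - 8)    [combine like terms]
= -736mn + 1472m + 448n - 896 - 828mn² + 1656mn + 504n² - 1008n + 96m²n - 192m² + 108m²n² - 216m²n    [distributive law]
= 920mn + 1472m - 560n - 896 - 828mn² + 504n² - 120m²n - 192m² + 108m²n²    [combine like terms]

920mn + 1472m - 560n - 896 - 828mn² + 504n² - 120m²n - 192m² + 108m²n²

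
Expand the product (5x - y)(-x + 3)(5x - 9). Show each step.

-25x^3 + 120x^2 - 135x + 5x^2y - 24xy + 27y

(5x - y)(-x + 3)(5x - 9)
= (-5x^2 + 15x + xy - 3y)(5x - 9)    [distributive law]
= -25x^3 + 45x^2 + 75x^2 - 135x + 5x^2y - 9xy - 15xy + 27y    [distributive law]
= -25x^3 + 120x^2 - 135x + 5x^2y - 24xy + 27y    [combine like terms]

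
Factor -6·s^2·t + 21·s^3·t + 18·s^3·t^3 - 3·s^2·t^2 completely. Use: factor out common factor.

3·s^2·t(-2 + 7·s + 6·s·t^2 - t)

-6·s^2·t + 21·s^3·t + 18·s^3·t^3 - 3·s^2·t^2
= 3(-2·s^2·t + 7·s^3·t + 6·s^3·t^3 - s^2·t^2)    [factor out 3]
= 3·s^2·t(-2 + 7·s + 6·s·t^2 - t)    [factor out s^2·t]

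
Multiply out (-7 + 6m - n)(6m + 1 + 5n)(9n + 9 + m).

-144mn - 331m + 288m² - 387n - 63 - 369n² + 348m²n + 36m³ + 211mn² - 45n³

(-7 + 6m - n)(6m + 1 + 5n)(9n + 9 + m)
= (-42m - 7 - 35n + 36m² + 6m + 30mn - 6mn - n - 5n²)(9n + 9 + m)    [distributive law]
= (-36m - 7 - 36n + 36m² + 24mn - 5n²)(9n + 9 + m)    [combine like terms]
= -324mn - 324m - 36m² - 63n - 63 - 7m - 324n² - 324n - 36mn + 324m²n + 324m² + 36m³ + 216mn² + 216mn + 24m²n - 45n³ - 45n² - 5mn²    [distributive law]
= -144mn - 331m + 288m² - 387n - 63 - 369n² + 348m²n + 36m³ + 211mn² - 45n³    [combine like terms]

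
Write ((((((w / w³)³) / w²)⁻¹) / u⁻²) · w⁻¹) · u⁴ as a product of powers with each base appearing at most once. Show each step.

((((((w / w³)³) / w²)⁻¹) / u⁻²) · w⁻¹) · u⁴
= ((((((w / w³)³)⁻¹) / ((w²)⁻¹)) / u⁻²) · w⁻¹) · u⁴    [power of a quotient]
= (((((w / w³)⁻³) / ((w²)⁻¹)) / u⁻²) · w⁻¹) · u⁴    [power of a power]
= (((((w⁻³) / ((w³)⁻³)) / ((w²)⁻¹)) / u⁻²) · w⁻¹) · u⁴    [power of a quotient]
= ((((w⁻³ / w⁻⁹) / ((w²)⁻¹)) / u⁻²) · w⁻¹) · u⁴    [power of a power]
= (((w⁶ / ((w²)⁻¹)) / u⁻²) · w⁻¹) · u⁴    [quotient of powers]
= (((w⁶ / w⁻²) / u⁻²) · w⁻¹) · u⁴    [power of a power]
= ((w⁸ / u⁻²) · w⁻¹) · u⁴    [quotient of powers]
= u⁶·w⁷    [quotient of powers; product of powers]

u⁶·w⁷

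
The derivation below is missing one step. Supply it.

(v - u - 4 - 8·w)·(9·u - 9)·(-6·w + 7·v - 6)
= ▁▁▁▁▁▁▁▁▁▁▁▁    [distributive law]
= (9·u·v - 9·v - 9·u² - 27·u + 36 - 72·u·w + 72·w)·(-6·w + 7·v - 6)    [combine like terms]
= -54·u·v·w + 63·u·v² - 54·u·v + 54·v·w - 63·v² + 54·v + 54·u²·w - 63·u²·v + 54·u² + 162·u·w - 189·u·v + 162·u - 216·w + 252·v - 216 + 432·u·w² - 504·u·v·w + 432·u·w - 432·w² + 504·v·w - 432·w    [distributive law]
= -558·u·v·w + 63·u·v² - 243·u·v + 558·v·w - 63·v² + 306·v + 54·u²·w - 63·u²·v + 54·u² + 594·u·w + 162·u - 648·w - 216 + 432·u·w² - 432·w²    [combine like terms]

By distributive law:

(9·u·v - 9·v - 9·u² + 9·u - 36·u + 36 - 72·u·w + 72·w)·(-6·w + 7·v - 6)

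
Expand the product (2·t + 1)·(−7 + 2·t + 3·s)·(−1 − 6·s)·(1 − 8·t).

−44·t − 100·t^2 − 246·s·t − 552·s·t^2 + 32·t^3 + 192·s·t^3 + 108·s^2·t + 288·s^2·t^2 + 7 + 39·s − 18·s^2

(2·t + 1)·(−7 + 2·t + 3·s)·(−1 − 6·s)·(1 − 8·t)
= (−14·t + 4·t^2 + 6·s·t − 7 + 2·t + 3·s)·(−1 − 6·s)·(1 − 8·t)    [distributive law]
= (−12·t + 4·t^2 + 6·s·t − 7 + 3·s)·(−1 − 6·s)·(1 − 8·t)    [combine like terms]
= (12·t + 72·s·t − 4·t^2 − 24·s·t^2 − 6·s·t − 36·s^2·t + 7 + 42·s − 3·s − 18·s^2)·(1 − 8·t)    [distributive law]
= (12·t + 66·s·t − 4·t^2 − 24·s·t^2 − 36·s^2·t + 7 + 39·s − 18·s^2)·(1 − 8·t)    [combine like terms]
= 12·t − 96·t^2 + 66·s·t − 528·s·t^2 − 4·t^2 + 32·t^3 − 24·s·t^2 + 192·s·t^3 − 36·s^2·t + 288·s^2·t^2 + 7 − 56·t + 39·s − 312·s·t − 18·s^2 + 144·s^2·t    [distributive law]
= −44·t − 100·t^2 − 246·s·t − 552·s·t^2 + 32·t^3 + 192·s·t^3 + 108·s^2·t + 288·s^2·t^2 + 7 + 39·s − 18·s^2    [combine like terms]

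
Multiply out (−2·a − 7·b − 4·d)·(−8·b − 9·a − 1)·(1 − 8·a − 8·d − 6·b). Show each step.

11·a·b − 740·a^2·b − 1104·a·b·d − 922·a·b^2 + 2·a^2 − 144·a^3 − 432·a^2·d + 2·a − 12·a·d + 14·b^2 − 640·b^2·d − 336·b^3 + 7·b − 48·b·d − 256·b·d^2 − 288·a·d^2 + 4·d − 32·d^2

(−2·a − 7·b − 4·d)·(−8·b − 9·a − 1)·(1 − 8·a − 8·d − 6·b)
= (16·a·b + 18·a^2 + 2·a + 56·b^2 + 63·a·b + 7·b + 32·b·d + 36·a·d + 4·d)·(1 − 8·a − 8·d − 6·b)    [distributive law]
= (79·a·b + 18·a^2 + 2·a + 56·b^2 + 7·b + 32·b·d + 36·a·d + 4·d)·(1 − 8·a − 8·d − 6·b)    [combine like terms]
= 79·a·b − 632·a^2·b − 632·a·b·d − 474·a·b^2 + 18·a^2 − 144·a^3 − 144·a^2·d − 108·a^2·b + 2·a − 16·a^2 − 16·a·d − 12·a·b + 56·b^2 − 448·a·b^2 − 448·b^2·d − 336·b^3 + 7·b − 56·a·b − 56·b·d − 42·b^2 + 32·b·d − 256·a·b·d − 256·b·d^2 − 192·b^2·d + 36·a·d − 288·a^2·d − 288·a·d^2 − 216·a·b·d + 4·d − 32·a·d − 32·d^2 − 24·b·d    [distributive law]
= 11·a·b − 740·a^2·b − 1104·a·b·d − 922·a·b^2 + 2·a^2 − 144·a^3 − 432·a^2·d + 2·a − 12·a·d + 14·b^2 − 640·b^2·d − 336·b^3 + 7·b − 48·b·d − 256·b·d^2 − 288·a·d^2 + 4·d − 32·d^2    [combine like terms]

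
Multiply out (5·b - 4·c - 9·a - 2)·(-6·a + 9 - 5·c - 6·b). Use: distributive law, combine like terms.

24·a·b + 57·b - b·c - 30·b² + 69·a·c - 26·c + 20·c² + 54·a² - 69·a - 18

(5·b - 4·c - 9·a - 2)·(-6·a + 9 - 5·c - 6·b)
= -30·a·b + 45·b - 25·b·c - 30·b² + 24·a·c - 36·c + 20·c² + 24·b·c + 54·a² - 81·a + 45·a·c + 54·a·b + 12·a - 18 + 10·c + 12·b    [distributive law]
= 24·a·b + 57·b - b·c - 30·b² + 69·a·c - 26·c + 20·c² + 54·a² - 69·a - 18    [combine like terms]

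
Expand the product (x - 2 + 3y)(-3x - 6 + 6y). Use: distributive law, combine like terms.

(x - 2 + 3y)(-3x - 6 + 6y)
= -3x² - 6x + 6xy + 6x + 12 - 12y - 9xy - 18y + 18y²    [distributive law]
= -3x² - 3xy + 12 - 30y + 18y²    [combine like terms]

-3x² - 3xy + 12 - 30y + 18y²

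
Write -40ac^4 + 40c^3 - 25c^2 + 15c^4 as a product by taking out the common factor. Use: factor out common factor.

5c^2(-8ac^2 + 8c - 5 + 3c^2)

-40ac^4 + 40c^3 - 25c^2 + 15c^4
= 5(-8ac^4 + 8c^3 - 5c^2 + 3c^4)    [factor out 5]
= 5c^2(-8ac^2 + 8c - 5 + 3c^2)    [factor out c^2]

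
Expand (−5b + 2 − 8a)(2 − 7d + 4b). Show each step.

(−5b + 2 − 8a)(2 − 7d + 4b)
= −10b + 35bd − 20b^2 + 4 − 14d + 8b − 16a + 56ad − 32ab    [distributive law]
= −2b + 35bd − 20b^2 + 4 − 14d − 16a + 56ad − 32ab    [combine like terms]

−2b + 35bd − 20b^2 + 4 − 14d − 16a + 56ad − 32ab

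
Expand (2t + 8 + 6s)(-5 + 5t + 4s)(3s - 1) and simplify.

52st - 30t + 30st² - 10t² + 114s²t - 122s + 40 - 18s² + 72s³

(2t + 8 + 6s)(-5 + 5t + 4s)(3s - 1)
= (-10t + 10t² + 8st - 40 + 40t + 32s - 30s + 30st + 24s²)(3s - 1)    [distributive law]
= (30t + 10t² + 38st - 40 + 2s + 24s²)(3s - 1)    [combine like terms]
= 90st - 30t + 30st² - 10t² + 114s²t - 38st - 120s + 40 + 6s² - 2s + 72s³ - 24s²    [distributive law]
= 52st - 30t + 30st² - 10t² + 114s²t - 122s + 40 - 18s² + 72s³    [combine like terms]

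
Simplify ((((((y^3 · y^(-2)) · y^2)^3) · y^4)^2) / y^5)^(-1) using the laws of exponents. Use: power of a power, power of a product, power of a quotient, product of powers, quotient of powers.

y^(-21)

((((((y^3 · y^(-2)) · y^2)^3) · y^4)^2) / y^5)^(-1)
= ((((((y^3 · y^(-2)) · y^2)^3) · y^4)^2)^(-1)) / ((y^5)^(-1))    [power of a quotient]
= (((((y^3 · y^(-2)) · y^2)^3) · y^4)^(-2)) / ((y^5)^(-1))    [power of a power]
= (((((y^3 · y^(-2)) · y^2)^3)^(-2)) · ((y^4)^(-2))) / ((y^5)^(-1))    [power of a product]
= ((((y^3 · y^(-2)) · y^2)^(-6)) · ((y^4)^(-2))) / ((y^5)^(-1))    [power of a power]
= ((((y^3 · y^(-2))^(-6)) · ((y^2)^(-6))) · ((y^4)^(-2))) / ((y^5)^(-1))    [power of a product]
= (((((y^3)^(-6)) · ((y^(-2))^(-6))) · ((y^2)^(-6))) · ((y^4)^(-2))) / ((y^5)^(-1))    [power of a product]
= (((y^(-18) · ((y^(-2))^(-6))) · ((y^2)^(-6))) · ((y^4)^(-2))) / ((y^5)^(-1))    [power of a power]
= (((y^(-18) · y^12) · ((y^2)^(-6))) · ((y^4)^(-2))) / ((y^5)^(-1))    [power of a power]
= ((y^(-6) · ((y^2)^(-6))) · ((y^4)^(-2))) / ((y^5)^(-1))    [product of powers]
= ((y^(-6) · y^(-12)) · ((y^4)^(-2))) / ((y^5)^(-1))    [power of a power]
= (y^(-18) · ((y^4)^(-2))) / ((y^5)^(-1))    [product of powers]
= (y^(-18) · y^(-8)) / ((y^5)^(-1))    [power of a power]
= y^(-26) / ((y^5)^(-1))    [product of powers]
= y^(-26) / y^(-5)    [power of a power]
= y^(-21)    [quotient of powers]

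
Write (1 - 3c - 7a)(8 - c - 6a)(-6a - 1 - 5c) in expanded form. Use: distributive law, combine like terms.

14a - 8 - 15c + 435ac + 122c^2 + 330a^2 - 143ac^2 - 15c^3 - 360a^2c - 252a^3

(1 - 3c - 7a)(8 - c - 6a)(-6a - 1 - 5c)
= (8 - c - 6a - 24c + 3c^2 + 18ac - 56a + 7ac + 42a^2)(-6a - 1 - 5c)    [distributive law]
= (8 - 25c - 62a + 3c^2 + 25ac + 42a^2)(-6a - 1 - 5c)    [combine like terms]
= -48a - 8 - 40c + 150ac + 25c + 125c^2 + 372a^2 + 62a + 310ac - 18ac^2 - 3c^2 - 15c^3 - 150a^2c - 25ac - 125ac^2 - 252a^3 - 42a^2 - 210a^2c    [distributive law]
= 14a - 8 - 15c + 435ac + 122c^2 + 330a^2 - 143ac^2 - 15c^3 - 360a^2c - 252a^3    [combine like terms]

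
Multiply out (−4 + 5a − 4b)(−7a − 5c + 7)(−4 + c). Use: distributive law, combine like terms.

−252a + 163ac − 108c + 20c^2 + 112 + 140a^2 − 35a^2c − 25ac^2 − 112ab + 28abc − 108bc + 20bc^2 + 112b

(−4 + 5a − 4b)(−7a − 5c + 7)(−4 + c)
= (28a + 20c − 28 − 35a^2 − 25ac + 35a + 28ab + 20bc − 28b)(−4 + c)    [distributive law]
= (63a + 20c − 28 − 35a^2 − 25ac + 28ab + 20bc − 28b)(−4 + c)    [combine like terms]
= −252a + 63ac − 80c + 20c^2 + 112 − 28c + 140a^2 − 35a^2c + 100ac − 25ac^2 − 112ab + 28abc − 80bc + 20bc^2 + 112b − 28bc    [distributive law]
= −252a + 163ac − 108c + 20c^2 + 112 + 140a^2 − 35a^2c − 25ac^2 − 112ab + 28abc − 108bc + 20bc^2 + 112b    [combine like terms]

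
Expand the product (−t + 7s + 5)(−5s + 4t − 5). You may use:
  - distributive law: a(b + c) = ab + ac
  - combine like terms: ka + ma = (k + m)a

33st − 4t^2 + 25t − 35s^2 − 60s − 25

(−t + 7s + 5)(−5s + 4t − 5)
= 5st − 4t^2 + 5t − 35s^2 + 28st − 35s − 25s + 20t − 25    [distributive law]
= 33st − 4t^2 + 25t − 35s^2 − 60s − 25    [combine like terms]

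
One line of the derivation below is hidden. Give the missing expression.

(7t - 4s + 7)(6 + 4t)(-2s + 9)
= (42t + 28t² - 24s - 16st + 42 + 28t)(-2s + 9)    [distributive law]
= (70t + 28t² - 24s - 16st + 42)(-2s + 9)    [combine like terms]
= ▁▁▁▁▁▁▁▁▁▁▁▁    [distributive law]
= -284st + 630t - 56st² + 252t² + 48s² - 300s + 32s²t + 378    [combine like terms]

After distributive law, the bracketed line is:

-140st + 630t - 56st² + 252t² + 48s² - 216s + 32s²t - 144st - 84s + 378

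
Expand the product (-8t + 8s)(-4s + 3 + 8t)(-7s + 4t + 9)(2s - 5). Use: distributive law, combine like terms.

-1600s^3t + 6256s^2t + 1664s^2t^2 - 5504st^2 - 6072st + 3360t^2 + 1080t - 512st^3 + 1280t^3 + 448s^4 - 2032s^3 + 2712s^2 - 1080s

(-8t + 8s)(-4s + 3 + 8t)(-7s + 4t + 9)(2s - 5)
= (32st - 24t - 64t^2 - 32s^2 + 24s + 64st)(-7s + 4t + 9)(2s - 5)    [distributive law]
= (96st - 24t - 64t^2 - 32s^2 + 24s)(-7s + 4t + 9)(2s - 5)    [combine like terms]
= (-672s^2t + 384st^2 + 864st + 168st - 96t^2 - 216t + 448st^2 - 256t^3 - 576t^2 + 224s^3 - 128s^2t - 288s^2 - 168s^2 + 96st + 216s)(2s - 5)    [distributive law]
= (-800s^2t + 832st^2 + 1128st - 672t^2 - 216t - 256t^3 + 224s^3 - 456s^2 + 216s)(2s - 5)    [combine like terms]
= -1600s^3t + 4000s^2t + 1664s^2t^2 - 4160st^2 + 2256s^2t - 5640st - 1344st^2 + 3360t^2 - 432st + 1080t - 512st^3 + 1280t^3 + 448s^4 - 1120s^3 - 912s^3 + 2280s^2 + 432s^2 - 1080s    [distributive law]
= -1600s^3t + 6256s^2t + 1664s^2t^2 - 5504st^2 - 6072st + 3360t^2 + 1080t - 512st^3 + 1280t^3 + 448s^4 - 2032s^3 + 2712s^2 - 1080s    [combine like terms]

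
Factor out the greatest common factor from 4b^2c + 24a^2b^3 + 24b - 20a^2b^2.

4b(bc + 6a^2b^2 + 6 - 5a^2b)

4b^2c + 24a^2b^3 + 24b - 20a^2b^2
= 4(b^2c + 6a^2b^3 + 6b - 5a^2b^2)    [factor out 4]
= 4b(bc + 6a^2b^2 + 6 - 5a^2b)    [factor out b]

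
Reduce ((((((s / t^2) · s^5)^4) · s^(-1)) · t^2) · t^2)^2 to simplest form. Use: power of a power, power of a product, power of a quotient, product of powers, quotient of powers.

((((((s / t^2) · s^5)^4) · s^(-1)) · t^2) · t^2)^2
= ((((((s / t^2) · s^5)^4) · s^(-1)) · t^2)^2) · ((t^2)^2)    [power of a product]
= ((((((s / t^2) · s^5)^4) · s^(-1))^2) · ((t^2)^2)) · ((t^2)^2)    [power of a product]
= ((((((s / t^2) · s^5)^4)^2) · ((s^(-1))^2)) · ((t^2)^2)) · ((t^2)^2)    [power of a product]
= (((((s / t^2) · s^5)^8) · ((s^(-1))^2)) · ((t^2)^2)) · ((t^2)^2)    [power of a power]
= (((((s / t^2)^8) · ((s^5)^8)) · ((s^(-1))^2)) · ((t^2)^2)) · ((t^2)^2)    [power of a product]
= (((((s^8) / ((t^2)^8)) · ((s^5)^8)) · ((s^(-1))^2)) · ((t^2)^2)) · ((t^2)^2)    [power of a quotient]
= ((((s^8 / t^16) · ((s^5)^8)) · ((s^(-1))^2)) · ((t^2)^2)) · ((t^2)^2)    [power of a power]
= ((((s^8 / t^16) · s^40) · ((s^(-1))^2)) · ((t^2)^2)) · ((t^2)^2)    [power of a power]
= ((((s^8 / t^16) · s^40) · s^(-2)) · ((t^2)^2)) · ((t^2)^2)    [power of a power]
= ((((s^8 / t^16) · s^40) · s^(-2)) · t^4) · ((t^2)^2)    [power of a power]
= ((((s^8 / t^16) · s^40) · s^(-2)) · t^4) · t^4    [power of a power]
= s^46t^(-8)    [quotient of powers; product of powers]

s^46t^(-8)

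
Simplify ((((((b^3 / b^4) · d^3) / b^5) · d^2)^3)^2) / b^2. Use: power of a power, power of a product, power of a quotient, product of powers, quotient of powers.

b^(-38)d^30

((((((b^3 / b^4) · d^3) / b^5) · d^2)^3)^2) / b^2
= (((((b^3 / b^4) · d^3) / b^5) · d^2)^6) / b^2    [power of a power]
= (((((b^3 / b^4) · d^3) / b^5)^6) · ((d^2)^6)) / b^2    [power of a product]
= (((((b^3 / b^4) · d^3)^6) / ((b^5)^6)) · ((d^2)^6)) / b^2    [power of a quotient]
= (((((b^3 / b^4)^6) · ((d^3)^6)) / ((b^5)^6)) · ((d^2)^6)) / b^2    [power of a product]
= ((((((b^3)^6) / ((b^4)^6)) · ((d^3)^6)) / ((b^5)^6)) · ((d^2)^6)) / b^2    [power of a quotient]
= ((((b^18 / ((b^4)^6)) · ((d^3)^6)) / ((b^5)^6)) · ((d^2)^6)) / b^2    [power of a power]
= ((((b^18 / b^24) · ((d^3)^6)) / ((b^5)^6)) · ((d^2)^6)) / b^2    [power of a power]
= (((b^(-6) · ((d^3)^6)) / ((b^5)^6)) · ((d^2)^6)) / b^2    [quotient of powers]
= (((b^(-6) · d^18) / ((b^5)^6)) · ((d^2)^6)) / b^2    [power of a power]
= (((b^(-6) · d^18) / b^30) · ((d^2)^6)) / b^2    [power of a power]
= (((b^(-6) · d^18) / b^30) · d^12) / b^2    [power of a power]
= b^(-38)d^30    [quotient of powers; product of powers]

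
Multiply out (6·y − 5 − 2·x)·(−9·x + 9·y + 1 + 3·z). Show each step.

−72·x·y + 54·y^2 − 39·y + 18·y·z + 43·x − 5 − 15·z + 18·x^2 − 6·x·z

(6·y − 5 − 2·x)·(−9·x + 9·y + 1 + 3·z)
= −54·x·y + 54·y^2 + 6·y + 18·y·z + 45·x − 45·y − 5 − 15·z + 18·x^2 − 18·x·y − 2·x − 6·x·z    [distributive law]
= −72·x·y + 54·y^2 − 39·y + 18·y·z + 43·x − 5 − 15·z + 18·x^2 − 6·x·z    [combine like terms]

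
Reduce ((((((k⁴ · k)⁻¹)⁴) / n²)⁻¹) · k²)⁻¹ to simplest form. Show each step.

((((((k⁴ · k)⁻¹)⁴) / n²)⁻¹) · k²)⁻¹
= ((((((k⁴ · k)⁻¹)⁴) / n²)⁻¹)⁻¹) · ((k²)⁻¹)    [power of a product]
= (((((k⁴ · k)⁻¹)⁴) / n²)¹) · ((k²)⁻¹)    [power of a power]
= (((((k⁴ · k)⁻¹)⁴)¹) / ((n²)¹)) · ((k²)⁻¹)    [power of a quotient]
= ((((k⁴ · k)⁻¹)⁴) / ((n²)¹)) · ((k²)⁻¹)    [power of a power]
= (((k⁴ · k)⁻⁴) / ((n²)¹)) · ((k²)⁻¹)    [power of a power]
= ((((k⁴)⁻⁴) · (k⁻⁴)) / ((n²)¹)) · ((k²)⁻¹)    [power of a product]
= ((k⁻¹⁶ · (k⁻⁴)) / ((n²)¹)) · ((k²)⁻¹)    [power of a power]
= (k⁻²⁰ / ((n²)¹)) · ((k²)⁻¹)    [product of powers]
= (k⁻²⁰ / n²) · ((k²)⁻¹)    [power of a power]
= (k⁻²⁰ / n²) · k⁻²    [power of a power]
= k⁻²²n⁻²    [quotient of powers; product of powers]

k⁻²²n⁻²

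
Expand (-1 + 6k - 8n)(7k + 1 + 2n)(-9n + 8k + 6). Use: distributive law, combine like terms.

-335kn + 244k² - 14k - 51n - 6 - 6n² - 730k²n + 336k³ + 268kn² + 144n³

(-1 + 6k - 8n)(7k + 1 + 2n)(-9n + 8k + 6)
= (-7k - 1 - 2n + 42k² + 6k + 12kn - 56kn - 8n - 16n²)(-9n + 8k + 6)    [distributive law]
= (-k - 1 - 10n + 42k² - 44kn - 16n²)(-9n + 8k + 6)    [combine like terms]
= 9kn - 8k² - 6k + 9n - 8k - 6 + 90n² - 80kn - 60n - 378k²n + 336k³ + 252k² + 396kn² - 352k²n - 264kn + 144n³ - 128kn² - 96n²    [distributive law]
= -335kn + 244k² - 14k - 51n - 6 - 6n² - 730k²n + 336k³ + 268kn² + 144n³    [combine like terms]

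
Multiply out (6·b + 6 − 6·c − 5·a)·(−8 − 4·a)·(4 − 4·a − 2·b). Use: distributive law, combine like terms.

(6·b + 6 − 6·c − 5·a)·(−8 − 4·a)·(4 − 4·a − 2·b)
= (−48·b − 24·a·b − 48 − 24·a + 48·c + 24·a·c + 40·a + 20·a^2)·(4 − 4·a − 2·b)    [distributive law]
= (−48·b − 24·a·b − 48 + 16·a + 48·c + 24·a·c + 20·a^2)·(4 − 4·a − 2·b)    [combine like terms]
= −192·b + 192·a·b + 96·b^2 − 96·a·b + 96·a^2·b + 48·a·b^2 − 192 + 192·a + 96·b + 64·a − 64·a^2 − 32·a·b + 192·c − 192·a·c − 96·b·c + 96·a·c − 96·a^2·c − 48·a·b·c + 80·a^2 − 80·a^3 − 40·a^2·b    [distributive law]
= −96·b + 64·a·b + 96·b^2 + 56·a^2·b + 48·a·b^2 − 192 + 256·a + 16·a^2 + 192·c − 96·a·c − 96·b·c − 96·a^2·c − 48·a·b·c − 80·a^3    [combine like terms]

−96·b + 64·a·b + 96·b^2 + 56·a^2·b + 48·a·b^2 − 192 + 256·a + 16·a^2 + 192·c − 96·a·c − 96·b·c − 96·a^2·c − 48·a·b·c − 80·a^3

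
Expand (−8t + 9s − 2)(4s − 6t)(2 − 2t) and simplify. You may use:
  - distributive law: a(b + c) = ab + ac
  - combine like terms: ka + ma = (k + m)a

−156st + 172st² + 72t² − 96t³ + 72s² − 72s²t − 16s + 24t

(−8t + 9s − 2)(4s − 6t)(2 − 2t)
= (−32st + 48t² + 36s² − 54st − 8s + 12t)(2 − 2t)    [distributive law]
= (−86st + 48t² + 36s² − 8s + 12t)(2 − 2t)    [combine like terms]
= −172st + 172st² + 96t² − 96t³ + 72s² − 72s²t − 16s + 16st + 24t − 24t²    [distributive law]
= −156st + 172st² + 72t² − 96t³ + 72s² − 72s²t − 16s + 24t    [combine like terms]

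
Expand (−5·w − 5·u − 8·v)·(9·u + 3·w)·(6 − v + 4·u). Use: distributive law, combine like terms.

−360·u·w − 36·u·v·w − 240·u²·w − 90·w² + 15·v·w² − 60·u·w² − 270·u² − 243·u²·v − 180·u³ − 432·u·v + 72·u·v² − 144·v·w + 24·v²·w

(−5·w − 5·u − 8·v)·(9·u + 3·w)·(6 − v + 4·u)
= (−45·u·w − 15·w² − 45·u² − 15·u·w − 72·u·v − 24·v·w)·(6 − v + 4·u)    [distributive law]
= (−60·u·w − 15·w² − 45·u² − 72·u·v − 24·v·w)·(6 − v + 4·u)    [combine like terms]
= −360·u·w + 60·u·v·w − 240·u²·w − 90·w² + 15·v·w² − 60·u·w² − 270·u² + 45·u²·v − 180·u³ − 432·u·v + 72·u·v² − 288·u²·v − 144·v·w + 24·v²·w − 96·u·v·w    [distributive law]
= −360·u·w − 36·u·v·w − 240·u²·w − 90·w² + 15·v·w² − 60·u·w² − 270·u² − 243·u²·v − 180·u³ − 432·u·v + 72·u·v² − 144·v·w + 24·v²·w    [combine like terms]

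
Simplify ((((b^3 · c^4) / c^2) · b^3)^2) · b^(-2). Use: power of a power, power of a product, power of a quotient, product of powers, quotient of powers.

b^10c^4

((((b^3 · c^4) / c^2) · b^3)^2) · b^(-2)
= ((((b^3 · c^4) / c^2)^2) · ((b^3)^2)) · b^(-2)    [power of a product]
= ((((b^3 · c^4)^2) / ((c^2)^2)) · ((b^3)^2)) · b^(-2)    [power of a quotient]
= (((((b^3)^2) · ((c^4)^2)) / ((c^2)^2)) · ((b^3)^2)) · b^(-2)    [power of a product]
= (((b^6 · ((c^4)^2)) / ((c^2)^2)) · ((b^3)^2)) · b^(-2)    [power of a power]
= (((b^6 · c^8) / ((c^2)^2)) · ((b^3)^2)) · b^(-2)    [power of a power]
= (((b^6 · c^8) / c^4) · ((b^3)^2)) · b^(-2)    [power of a power]
= (((b^6 · c^8) / c^4) · b^6) · b^(-2)    [power of a power]
= b^10c^4    [quotient of powers; product of powers]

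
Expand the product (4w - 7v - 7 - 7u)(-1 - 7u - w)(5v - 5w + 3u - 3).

-41vw - 3w^2 - 208uw - 44w - 329uvw + 93uw^2 - 308u^2w - 55vw^2 + 20w^3 + 35v^2 + 154uv + 14v + 245uv^2 + 392u^2v + 35v^2w - 147u - 21 + 21u^2 + 147u^3

(4w - 7v - 7 - 7u)(-1 - 7u - w)(5v - 5w + 3u - 3)
= (-4w - 28uw - 4w^2 + 7v + 49uv + 7vw + 7 + 49u + 7w + 7u + 49u^2 + 7uw)(5v - 5w + 3u - 3)    [distributive law]
= (3w - 21uw - 4w^2 + 7v + 49uv + 7vw + 7 + 56u + 49u^2)(5v - 5w + 3u - 3)    [combine like terms]
= 15vw - 15w^2 + 9uw - 9w - 105uvw + 105uw^2 - 63u^2w + 63uw - 20vw^2 + 20w^3 - 12uw^2 + 12w^2 + 35v^2 - 35vw + 21uv - 21v + 245uv^2 - 245uvw + 147u^2v - 147uv + 35v^2w - 35vw^2 + 21uvw - 21vw + 35v - 35w + 21u - 21 + 280uv - 280uw + 168u^2 - 168u + 245u^2v - 245u^2w + 147u^3 - 147u^2    [distributive law]
= -41vw - 3w^2 - 208uw - 44w - 329uvw + 93uw^2 - 308u^2w - 55vw^2 + 20w^3 + 35v^2 + 154uv + 14v + 245uv^2 + 392u^2v + 35v^2w - 147u - 21 + 21u^2 + 147u^3    [combine like terms]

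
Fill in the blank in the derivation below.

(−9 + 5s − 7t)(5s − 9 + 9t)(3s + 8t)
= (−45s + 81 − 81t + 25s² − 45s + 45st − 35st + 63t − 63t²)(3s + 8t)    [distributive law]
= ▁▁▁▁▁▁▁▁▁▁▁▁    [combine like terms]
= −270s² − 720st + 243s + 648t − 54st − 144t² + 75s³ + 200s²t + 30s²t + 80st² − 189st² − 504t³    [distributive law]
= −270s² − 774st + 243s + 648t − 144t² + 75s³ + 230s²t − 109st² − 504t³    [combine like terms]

By combine like terms:

(−90s + 81 − 18t + 25s² + 10st − 63t²)(3s + 8t)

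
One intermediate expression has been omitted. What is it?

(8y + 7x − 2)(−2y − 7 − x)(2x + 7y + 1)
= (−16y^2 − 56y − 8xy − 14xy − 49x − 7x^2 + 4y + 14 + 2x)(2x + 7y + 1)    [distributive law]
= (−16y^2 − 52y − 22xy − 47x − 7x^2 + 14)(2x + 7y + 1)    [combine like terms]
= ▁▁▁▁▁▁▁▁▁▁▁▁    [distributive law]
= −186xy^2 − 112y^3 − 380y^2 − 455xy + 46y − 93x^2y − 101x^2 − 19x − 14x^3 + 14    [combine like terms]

By distributive law:

−32xy^2 − 112y^3 − 16y^2 − 104xy − 364y^2 − 52y − 44x^2y − 154xy^2 − 22xy − 94x^2 − 329xy − 47x − 14x^3 − 49x^2y − 7x^2 + 28x + 98y + 14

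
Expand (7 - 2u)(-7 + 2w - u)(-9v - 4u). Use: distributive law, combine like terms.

441v + 196u - 126vw - 56uw - 63uv - 28u^2 + 36uvw + 16u^2w - 18u^2v - 8u^3

(7 - 2u)(-7 + 2w - u)(-9v - 4u)
= (-49 + 14w - 7u + 14u - 4uw + 2u^2)(-9v - 4u)    [distributive law]
= (-49 + 14w + 7u - 4uw + 2u^2)(-9v - 4u)    [combine like terms]
= 441v + 196u - 126vw - 56uw - 63uv - 28u^2 + 36uvw + 16u^2w - 18u^2v - 8u^3    [distributive law]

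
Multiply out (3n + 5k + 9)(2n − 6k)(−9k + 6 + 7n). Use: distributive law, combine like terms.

(3n + 5k + 9)(2n − 6k)(−9k + 6 + 7n)
= (6n^2 − 18kn + 10kn − 30k^2 + 18n − 54k)(−9k + 6 + 7n)    [distributive law]
= (6n^2 − 8kn − 30k^2 + 18n − 54k)(−9k + 6 + 7n)    [combine like terms]
= −54kn^2 + 36n^2 + 42n^3 + 72k^2n − 48kn − 56kn^2 + 270k^3 − 180k^2 − 210k^2n − 162kn + 108n + 126n^2 + 486k^2 − 324k − 378kn    [distributive law]
= −110kn^2 + 162n^2 + 42n^3 − 138k^2n − 588kn + 270k^3 + 306k^2 + 108n − 324k    [combine like terms]

−110kn^2 + 162n^2 + 42n^3 − 138k^2n − 588kn + 270k^3 + 306k^2 + 108n − 324k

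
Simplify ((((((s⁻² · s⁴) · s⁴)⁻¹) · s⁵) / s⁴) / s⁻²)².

((((((s⁻² · s⁴) · s⁴)⁻¹) · s⁵) / s⁴) / s⁻²)²
= ((((((s⁻² · s⁴) · s⁴)⁻¹) · s⁵) / s⁴)²) / ((s⁻²)²)    [power of a quotient]
= ((((((s⁻² · s⁴) · s⁴)⁻¹) · s⁵)²) / ((s⁴)²)) / ((s⁻²)²)    [power of a quotient]
= ((((((s⁻² · s⁴) · s⁴)⁻¹)²) · ((s⁵)²)) / ((s⁴)²)) / ((s⁻²)²)    [power of a product]
= (((((s⁻² · s⁴) · s⁴)⁻²) · ((s⁵)²)) / ((s⁴)²)) / ((s⁻²)²)    [power of a power]
= (((((s⁻² · s⁴)⁻²) · ((s⁴)⁻²)) · ((s⁵)²)) / ((s⁴)²)) / ((s⁻²)²)    [power of a product]
= ((((((s⁻²)⁻²) · ((s⁴)⁻²)) · ((s⁴)⁻²)) · ((s⁵)²)) / ((s⁴)²)) / ((s⁻²)²)    [power of a product]
= ((((s⁴ · ((s⁴)⁻²)) · ((s⁴)⁻²)) · ((s⁵)²)) / ((s⁴)²)) / ((s⁻²)²)    [power of a power]
= ((((s⁴ · s⁻⁸) · ((s⁴)⁻²)) · ((s⁵)²)) / ((s⁴)²)) / ((s⁻²)²)    [power of a power]
= (((s⁻⁴ · ((s⁴)⁻²)) · ((s⁵)²)) / ((s⁴)²)) / ((s⁻²)²)    [product of powers]
= (((s⁻⁴ · s⁻⁸) · ((s⁵)²)) / ((s⁴)²)) / ((s⁻²)²)    [power of a power]
= ((s⁻¹² · ((s⁵)²)) / ((s⁴)²)) / ((s⁻²)²)    [product of powers]
= ((s⁻¹² · s¹⁰) / ((s⁴)²)) / ((s⁻²)²)    [power of a power]
= (s⁻² / ((s⁴)²)) / ((s⁻²)²)    [product of powers]
= (s⁻² / s⁸) / ((s⁻²)²)    [power of a power]
= s⁻¹⁰ / ((s⁻²)²)    [quotient of powers]
= s⁻¹⁰ / s⁻⁴    [power of a power]
= s⁻⁶    [quotient of powers]

s⁻⁶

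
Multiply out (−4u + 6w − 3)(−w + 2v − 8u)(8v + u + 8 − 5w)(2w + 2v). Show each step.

(−4u + 6w − 3)(−w + 2v − 8u)(8v + u + 8 − 5w)(2w + 2v)
= (4uw − 8uv + 32u^2 − 6w^2 + 12vw − 48uw + 3w − 6v + 24u)(8v + u + 8 − 5w)(2w + 2v)    [distributive law]
= (−44uw − 8uv + 32u^2 − 6w^2 + 12vw + 3w − 6v + 24u)(8v + u + 8 − 5w)(2w + 2v)    [combine like terms]
= (−352uvw − 44u^2w − 352uw + 220uw^2 − 64uv^2 − 8u^2v − 64uv + 40uvw + 256u^2v + 32u^3 + 256u^2 − 160u^2w − 48vw^2 − 6uw^2 − 48w^2 + 30w^3 + 96v^2w + 12uvw + 96vw − 60vw^2 + 24vw + 3uw + 24w − 15w^2 − 48v^2 − 6uv − 48v + 30vw + 192uv + 24u^2 + 192u − 120uw)(2w + 2v)    [distributive law]
= (−300uvw − 204u^2w − 469uw + 214uw^2 − 64uv^2 + 248u^2v + 122uv + 32u^3 + 280u^2 − 108vw^2 − 63w^2 + 30w^3 + 96v^2w + 150vw + 24w − 48v^2 − 48v + 192u)(2w + 2v)    [combine like terms]
= −600uvw^2 − 600uv^2w − 408u^2w^2 − 408u^2vw − 938uw^2 − 938uvw + 428uw^3 + 428uvw^2 − 128uv^2w − 128uv^3 + 496u^2vw + 496u^2v^2 + 244uvw + 244uv^2 + 64u^3w + 64u^3v + 560u^2w + 560u^2v − 216vw^3 − 216v^2w^2 − 126w^3 − 126vw^2 + 60w^4 + 60vw^3 + 192v^2w^2 + 192v^3w + 300vw^2 + 300v^2w + 48w^2 + 48vw − 96v^2w − 96v^3 − 96vw − 96v^2 + 384uw + 384uv    [distributive law]
= −172uvw^2 − 728uv^2w − 408u^2w^2 + 88u^2vw − 938uw^2 − 694uvw + 428uw^3 − 128uv^3 + 496u^2v^2 + 244uv^2 + 64u^3w + 64u^3v + 560u^2w + 560u^2v − 156vw^3 − 24v^2w^2 − 126w^3 + 174vw^2 + 60w^4 + 192v^3w + 204v^2w + 48w^2 − 48vw − 96v^3 − 96v^2 + 384uw + 384uv    [combine like terms]

−172uvw^2 − 728uv^2w − 408u^2w^2 + 88u^2vw − 938uw^2 − 694uvw + 428uw^3 − 128uv^3 + 496u^2v^2 + 244uv^2 + 64u^3w + 64u^3v + 560u^2w + 560u^2v − 156vw^3 − 24v^2w^2 − 126w^3 + 174vw^2 + 60w^4 + 192v^3w + 204v^2w + 48w^2 − 48vw − 96v^3 − 96v^2 + 384uw + 384uv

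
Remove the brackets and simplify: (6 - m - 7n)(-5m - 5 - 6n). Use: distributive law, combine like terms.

(6 - m - 7n)(-5m - 5 - 6n)
= -30m - 30 - 36n + 5m^2 + 5m + 6mn + 35mn + 35n + 42n^2    [distributive law]
= -25m - 30 - n + 5m^2 + 41mn + 42n^2    [combine like terms]

-25m - 30 - n + 5m^2 + 41mn + 42n^2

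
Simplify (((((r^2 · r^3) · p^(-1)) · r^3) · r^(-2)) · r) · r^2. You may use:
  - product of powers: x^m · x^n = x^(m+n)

(((((r^2 · r^3) · p^(-1)) · r^3) · r^(-2)) · r) · r^2
= ((((r^5 · p^(-1)) · r^3) · r^(-2)) · r) · r^2    [product of powers]
= p^(-1)·r^9    [product of powers]

p^(-1)·r^9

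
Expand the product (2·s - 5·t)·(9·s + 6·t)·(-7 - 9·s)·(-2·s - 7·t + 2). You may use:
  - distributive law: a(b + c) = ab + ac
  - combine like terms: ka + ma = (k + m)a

(2·s - 5·t)·(9·s + 6·t)·(-7 - 9·s)·(-2·s - 7·t + 2)
= (18·s^2 + 12·s·t - 45·s·t - 30·t^2)·(-7 - 9·s)·(-2·s - 7·t + 2)    [distributive law]
= (18·s^2 - 33·s·t - 30·t^2)·(-7 - 9·s)·(-2·s - 7·t + 2)    [combine like terms]
= (-126·s^2 - 162·s^3 + 231·s·t + 297·s^2·t + 210·t^2 + 270·s·t^2)·(-2·s - 7·t + 2)    [distributive law]
= 252·s^3 + 882·s^2·t - 252·s^2 + 324·s^4 + 1134·s^3·t - 324·s^3 - 462·s^2·t - 1617·s·t^2 + 462·s·t - 594·s^3·t - 2079·s^2·t^2 + 594·s^2·t - 420·s·t^2 - 1470·t^3 + 420·t^2 - 540·s^2·t^2 - 1890·s·t^3 + 540·s·t^2    [distributive law]
= -72·s^3 + 1014·s^2·t - 252·s^2 + 324·s^4 + 540·s^3·t - 1497·s·t^2 + 462·s·t - 2619·s^2·t^2 - 1470·t^3 + 420·t^2 - 1890·s·t^3    [combine like terms]

-72·s^3 + 1014·s^2·t - 252·s^2 + 324·s^4 + 540·s^3·t - 1497·s·t^2 + 462·s·t - 2619·s^2·t^2 - 1470·t^3 + 420·t^2 - 1890·s·t^3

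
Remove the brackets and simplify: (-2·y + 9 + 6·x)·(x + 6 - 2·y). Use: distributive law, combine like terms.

-14·x·y - 30·y + 4·y^2 + 45·x + 54 + 6·x^2

(-2·y + 9 + 6·x)·(x + 6 - 2·y)
= -2·x·y - 12·y + 4·y^2 + 9·x + 54 - 18·y + 6·x^2 + 36·x - 12·x·y    [distributive law]
= -14·x·y - 30·y + 4·y^2 + 45·x + 54 + 6·x^2    [combine like terms]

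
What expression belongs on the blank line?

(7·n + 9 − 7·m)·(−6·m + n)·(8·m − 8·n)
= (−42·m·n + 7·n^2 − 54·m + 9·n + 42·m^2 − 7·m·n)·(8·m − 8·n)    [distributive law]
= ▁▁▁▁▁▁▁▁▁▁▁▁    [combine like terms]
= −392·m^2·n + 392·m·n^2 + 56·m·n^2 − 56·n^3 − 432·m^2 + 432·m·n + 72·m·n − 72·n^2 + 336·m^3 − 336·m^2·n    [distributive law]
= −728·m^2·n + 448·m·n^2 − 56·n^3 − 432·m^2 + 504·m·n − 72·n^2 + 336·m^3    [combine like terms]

Applying combine like terms to the line above:

(−49·m·n + 7·n^2 − 54·m + 9·n + 42·m^2)·(8·m − 8·n)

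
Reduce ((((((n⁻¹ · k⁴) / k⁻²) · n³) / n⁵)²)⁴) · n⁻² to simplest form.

k⁴⁸·n⁻²⁶

((((((n⁻¹ · k⁴) / k⁻²) · n³) / n⁵)²)⁴) · n⁻²
= (((((n⁻¹ · k⁴) / k⁻²) · n³) / n⁵)⁸) · n⁻²    [power of a power]
= (((((n⁻¹ · k⁴) / k⁻²) · n³)⁸) / ((n⁵)⁸)) · n⁻²    [power of a quotient]
= (((((n⁻¹ · k⁴) / k⁻²)⁸) · ((n³)⁸)) / ((n⁵)⁸)) · n⁻²    [power of a product]
= (((((n⁻¹ · k⁴)⁸) / ((k⁻²)⁸)) · ((n³)⁸)) / ((n⁵)⁸)) · n⁻²    [power of a quotient]
= ((((((n⁻¹)⁸) · ((k⁴)⁸)) / ((k⁻²)⁸)) · ((n³)⁸)) / ((n⁵)⁸)) · n⁻²    [power of a product]
= ((((n⁻⁸ · ((k⁴)⁸)) / ((k⁻²)⁸)) · ((n³)⁸)) / ((n⁵)⁸)) · n⁻²    [power of a power]
= ((((n⁻⁸ · k³²) / ((k⁻²)⁸)) · ((n³)⁸)) / ((n⁵)⁸)) · n⁻²    [power of a power]
= ((((n⁻⁸ · k³²) / k⁻¹⁶) · ((n³)⁸)) / ((n⁵)⁸)) · n⁻²    [power of a power]
= ((((n⁻⁸ · k³²) / k⁻¹⁶) · n²⁴) / ((n⁵)⁸)) · n⁻²    [power of a power]
= ((((n⁻⁸ · k³²) / k⁻¹⁶) · n²⁴) / n⁴⁰) · n⁻²    [power of a power]
= k⁴⁸·n⁻²⁶    [quotient of powers; product of powers]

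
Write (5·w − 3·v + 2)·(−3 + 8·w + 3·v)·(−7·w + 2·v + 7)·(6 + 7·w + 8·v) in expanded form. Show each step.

1981·w^2 + 231·w^3 + 1880·v·w^2 + 47·v·w − 1289·v^2·w − 1960·w^4 − 1239·v·w^3 + 1459·v^2·w^2 + 234·v^3·w + 546·v^2 − 372·v^3 + 222·v − 144·v^4 − 252

(5·w − 3·v + 2)·(−3 + 8·w + 3·v)·(−7·w + 2·v + 7)·(6 + 7·w + 8·v)
= (−15·w + 40·w^2 + 15·v·w + 9·v − 24·v·w − 9·v^2 − 6 + 16·w + 6·v)·(−7·w + 2·v + 7)·(6 + 7·w + 8·v)    [distributive law]
= (w + 40·w^2 − 9·v·w + 15·v − 9·v^2 − 6)·(−7·w + 2·v + 7)·(6 + 7·w + 8·v)    [combine like terms]
= (−7·w^2 + 2·v·w + 7·w − 280·w^3 + 80·v·w^2 + 280·w^2 + 63·v·w^2 − 18·v^2·w − 63·v·w − 105·v·w + 30·v^2 + 105·v + 63·v^2·w − 18·v^3 − 63·v^2 + 42·w − 12·v − 42)·(6 + 7·w + 8·v)    [distributive law]
= (273·w^2 − 166·v·w + 49·w − 280·w^3 + 143·v·w^2 + 45·v^2·w − 33·v^2 + 93·v − 18·v^3 − 42)·(6 + 7·w + 8·v)    [combine like terms]
= 1638·w^2 + 1911·w^3 + 2184·v·w^2 − 996·v·w − 1162·v·w^2 − 1328·v^2·w + 294·w + 343·w^2 + 392·v·w − 1680·w^3 − 1960·w^4 − 2240·v·w^3 + 858·v·w^2 + 1001·v·w^3 + 1144·v^2·w^2 + 270·v^2·w + 315·v^2·w^2 + 360·v^3·w − 198·v^2 − 231·v^2·w − 264·v^3 + 558·v + 651·v·w + 744·v^2 − 108·v^3 − 126·v^3·w − 144·v^4 − 252 − 294·w − 336·v    [distributive law]
= 1981·w^2 + 231·w^3 + 1880·v·w^2 + 47·v·w − 1289·v^2·w − 1960·w^4 − 1239·v·w^3 + 1459·v^2·w^2 + 234·v^3·w + 546·v^2 − 372·v^3 + 222·v − 144·v^4 − 252    [combine like terms]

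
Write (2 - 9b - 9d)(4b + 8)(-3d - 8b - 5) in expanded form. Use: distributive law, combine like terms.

948bd + 692b^2 + 192b + 312d - 80 + 396b^2d + 288b^3 + 108bd^2 + 216d^2

(2 - 9b - 9d)(4b + 8)(-3d - 8b - 5)
= (8b + 16 - 36b^2 - 72b - 36bd - 72d)(-3d - 8b - 5)    [distributive law]
= (-64b + 16 - 36b^2 - 36bd - 72d)(-3d - 8b - 5)    [combine like terms]
= 192bd + 512b^2 + 320b - 48d - 128b - 80 + 108b^2d + 288b^3 + 180b^2 + 108bd^2 + 288b^2d + 180bd + 216d^2 + 576bd + 360d    [distributive law]
= 948bd + 692b^2 + 192b + 312d - 80 + 396b^2d + 288b^3 + 108bd^2 + 216d^2    [combine like terms]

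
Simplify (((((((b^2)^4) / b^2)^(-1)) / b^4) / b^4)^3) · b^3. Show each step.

(((((((b^2)^4) / b^2)^(-1)) / b^4) / b^4)^3) · b^3
= (((((((b^2)^4) / b^2)^(-1)) / b^4)^3) / ((b^4)^3)) · b^3    [power of a quotient]
= (((((((b^2)^4) / b^2)^(-1))^3) / ((b^4)^3)) / ((b^4)^3)) · b^3    [power of a quotient]
= ((((((b^2)^4) / b^2)^(-3)) / ((b^4)^3)) / ((b^4)^3)) · b^3    [power of a power]
= ((((((b^2)^4)^(-3)) / ((b^2)^(-3))) / ((b^4)^3)) / ((b^4)^3)) · b^3    [power of a quotient]
= (((((b^2)^(-12)) / ((b^2)^(-3))) / ((b^4)^3)) / ((b^4)^3)) · b^3    [power of a power]
= (((b^(-24) / ((b^2)^(-3))) / ((b^4)^3)) / ((b^4)^3)) · b^3    [power of a power]
= (((b^(-24) / b^(-6)) / ((b^4)^3)) / ((b^4)^3)) · b^3    [power of a power]
= ((b^(-18) / ((b^4)^3)) / ((b^4)^3)) · b^3    [quotient of powers]
= ((b^(-18) / b^12) / ((b^4)^3)) · b^3    [power of a power]
= (b^(-30) / ((b^4)^3)) · b^3    [quotient of powers]
= (b^(-30) / b^12) · b^3    [power of a power]
= b^(-42) · b^3    [quotient of powers]
= b^(-39)    [product of powers]

b^(-39)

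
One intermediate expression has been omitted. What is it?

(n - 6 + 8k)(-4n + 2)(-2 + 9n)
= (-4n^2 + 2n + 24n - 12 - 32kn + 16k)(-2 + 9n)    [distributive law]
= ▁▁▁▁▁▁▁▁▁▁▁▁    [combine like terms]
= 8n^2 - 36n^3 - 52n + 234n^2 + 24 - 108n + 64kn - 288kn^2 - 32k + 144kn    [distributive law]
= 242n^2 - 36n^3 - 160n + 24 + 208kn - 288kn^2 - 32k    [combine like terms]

Applying combine like terms to the line above:

(-4n^2 + 26n - 12 - 32kn + 16k)(-2 + 9n)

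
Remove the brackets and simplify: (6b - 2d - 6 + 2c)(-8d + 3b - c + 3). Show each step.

-54bd + 18b^2 + 16d^2 - 14cd + 42d + 12c - 18 - 2c^2

(6b - 2d - 6 + 2c)(-8d + 3b - c + 3)
= -48bd + 18b^2 - 6bc + 18b + 16d^2 - 6bd + 2cd - 6d + 48d - 18b + 6c - 18 - 16cd + 6bc - 2c^2 + 6c    [distributive law]
= -54bd + 18b^2 + 16d^2 - 14cd + 42d + 12c - 18 - 2c^2    [combine like terms]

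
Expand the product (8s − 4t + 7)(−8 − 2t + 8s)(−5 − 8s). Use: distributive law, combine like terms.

488s − 256s^2 + 96st + 384s^2t − 512s^3 − 90t − 40t^2 − 64st^2 + 280

(8s − 4t + 7)(−8 − 2t + 8s)(−5 − 8s)
= (−64s − 16st + 64s^2 + 32t + 8t^2 − 32st − 56 − 14t + 56s)(−5 − 8s)    [distributive law]
= (−8s − 48st + 64s^2 + 18t + 8t^2 − 56)(−5 − 8s)    [combine like terms]
= 40s + 64s^2 + 240st + 384s^2t − 320s^2 − 512s^3 − 90t − 144st − 40t^2 − 64st^2 + 280 + 448s    [distributive law]
= 488s − 256s^2 + 96st + 384s^2t − 512s^3 − 90t − 40t^2 − 64st^2 + 280    [combine like terms]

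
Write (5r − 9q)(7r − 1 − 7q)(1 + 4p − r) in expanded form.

(5r − 9q)(7r − 1 − 7q)(1 + 4p − r)
= (35r^2 − 5r − 35qr − 63qr + 9q + 63q^2)(1 + 4p − r)    [distributive law]
= (35r^2 − 5r − 98qr + 9q + 63q^2)(1 + 4p − r)    [combine like terms]
= 35r^2 + 140pr^2 − 35r^3 − 5r − 20pr + 5r^2 − 98qr − 392pqr + 98qr^2 + 9q + 36pq − 9qr + 63q^2 + 252pq^2 − 63q^2r    [distributive law]
= 40r^2 + 140pr^2 − 35r^3 − 5r − 20pr − 107qr − 392pqr + 98qr^2 + 9q + 36pq + 63q^2 + 252pq^2 − 63q^2r    [combine like terms]

40r^2 + 140pr^2 − 35r^3 − 5r − 20pr − 107qr − 392pqr + 98qr^2 + 9q + 36pq + 63q^2 + 252pq^2 − 63q^2r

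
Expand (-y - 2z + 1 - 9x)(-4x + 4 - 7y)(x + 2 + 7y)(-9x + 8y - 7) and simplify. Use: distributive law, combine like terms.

(-y - 2z + 1 - 9x)(-4x + 4 - 7y)(x + 2 + 7y)(-9x + 8y - 7)
= (4xy - 4y + 7y² + 8xz - 8z + 14yz - 4x + 4 - 7y + 36x² - 36x + 63xy)(x + 2 + 7y)(-9x + 8y - 7)    [distributive law]
= (67xy - 11y + 7y² + 8xz - 8z + 14yz - 40x + 4 + 36x²)(x + 2 + 7y)(-9x + 8y - 7)    [combine like terms]
= (67x²y + 134xy + 469xy² - 11xy - 22y - 77y² + 7xy² + 14y² + 49y³ + 8x²z + 16xz + 56xyz - 8xz - 16z - 56yz + 14xyz + 28yz + 98y²z - 40x² - 80x - 280xy + 4x + 8 + 28y + 36x³ + 72x² + 252x²y)(-9x + 8y - 7)    [distributive law]
= (319x²y - 157xy + 476xy² + 6y - 63y² + 49y³ + 8x²z + 8xz + 70xyz - 16z - 28yz + 98y²z + 32x² - 76x + 8 + 36x³)(-9x + 8y - 7)    [combine like terms]
= -2871x³y + 2552x²y² - 2233x²y + 1413x²y - 1256xy² + 1099xy - 4284x²y² + 3808xy³ - 3332xy² - 54xy + 48y² - 42y + 567xy² - 504y³ + 441y² - 441xy³ + 392y⁴ - 343y³ - 72x³z + 64x²yz - 56x²z - 72x²z + 64xyz - 56xz - 630x²yz + 560xy²z - 490xyz + 144xz - 128yz + 112z + 252xyz - 224y²z + 196yz - 882xy²z + 784y³z - 686y²z - 288x³ + 256x²y - 224x² + 684x² - 608xy + 532x - 72x + 64y - 56 - 324x⁴ + 288x³y - 252x³    [distributive law]
= -2583x³y - 1732x²y² - 564x²y - 4021xy² + 437xy + 3367xy³ + 489y² + 22y - 847y³ + 392y⁴ - 72x³z - 566x²yz - 128x²z - 174xyz + 88xz - 322xy²z + 68yz + 112z - 910y²z + 784y³z - 540x³ + 460x² + 460x - 56 - 324x⁴    [combine like terms]

-2583x³y - 1732x²y² - 564x²y - 4021xy² + 437xy + 3367xy³ + 489y² + 22y - 847y³ + 392y⁴ - 72x³z - 566x²yz - 128x²z - 174xyz + 88xz - 322xy²z + 68yz + 112z - 910y²z + 784y³z - 540x³ + 460x² + 460x - 56 - 324x⁴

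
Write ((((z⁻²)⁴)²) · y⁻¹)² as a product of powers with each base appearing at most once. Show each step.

((((z⁻²)⁴)²) · y⁻¹)²
= ((((z⁻²)⁴)²)²) · ((y⁻¹)²)    [power of a product]
= (((z⁻²)⁴)⁴) · ((y⁻¹)²)    [power of a power]
= ((z⁻²)¹⁶) · ((y⁻¹)²)    [power of a power]
= z⁻³² · ((y⁻¹)²)    [power of a power]
= z⁻³² · y⁻²    [power of a power]
= y⁻²·z⁻³²    [rearrange]

y⁻²·z⁻³²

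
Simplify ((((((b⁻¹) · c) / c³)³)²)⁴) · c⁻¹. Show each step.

((((((b⁻¹) · c) / c³)³)²)⁴) · c⁻¹
= (((((b⁻¹) · c) / c³)³)⁸) · c⁻¹    [power of a power]
= ((((b⁻¹) · c) / c³)²⁴) · c⁻¹    [power of a power]
= ((((b⁻¹) · c)²⁴) / ((c³)²⁴)) · c⁻¹    [power of a quotient]
= ((((b⁻¹)²⁴) · (c²⁴)) / ((c³)²⁴)) · c⁻¹    [power of a product]
= (((b⁻²⁴) · (c²⁴)) / ((c³)²⁴)) · c⁻¹    [power of a power]
= ((b⁻²⁴ · c²⁴) / c⁷²) · c⁻¹    [power of a power]
= b⁻²⁴c⁻⁴⁹    [quotient of powers; product of powers]

b⁻²⁴c⁻⁴⁹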